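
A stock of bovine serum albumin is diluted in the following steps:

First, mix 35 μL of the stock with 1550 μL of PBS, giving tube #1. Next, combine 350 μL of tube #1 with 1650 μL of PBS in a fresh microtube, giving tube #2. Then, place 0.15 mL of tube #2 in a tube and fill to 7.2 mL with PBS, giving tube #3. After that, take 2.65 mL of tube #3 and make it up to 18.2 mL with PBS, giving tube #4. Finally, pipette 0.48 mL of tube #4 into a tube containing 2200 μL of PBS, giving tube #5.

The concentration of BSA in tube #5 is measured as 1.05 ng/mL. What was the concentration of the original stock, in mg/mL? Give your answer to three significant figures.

0.500 mg/mL

Step 1: 35 μL + 1550 μL = 1585 μL total → factor 1585/35 = 45.286
Step 2: 350 μL + 1650 μL = 2000 μL total → factor 2000/350 = 5.7143
Step 3: 0.15 mL brought to 7.2 mL → factor 7.2/0.15 = 48
Step 4: 2.65 mL brought to 18.2 mL → factor 18.2/2.65 = 6.8679
Step 5: 0.48 mL + 2200 μL = 2.68 mL total → factor 2.68/0.48 = 5.5833
Overall dilution factor = 45.286 × 5.7143 × 48 × 6.8679 × 5.5833 = 4.763 × 10^5
Stock = 1.05 ng/mL × 4.763 × 10^5 = 5.001 × 10^5 ng/mL = 0.500 mg/mL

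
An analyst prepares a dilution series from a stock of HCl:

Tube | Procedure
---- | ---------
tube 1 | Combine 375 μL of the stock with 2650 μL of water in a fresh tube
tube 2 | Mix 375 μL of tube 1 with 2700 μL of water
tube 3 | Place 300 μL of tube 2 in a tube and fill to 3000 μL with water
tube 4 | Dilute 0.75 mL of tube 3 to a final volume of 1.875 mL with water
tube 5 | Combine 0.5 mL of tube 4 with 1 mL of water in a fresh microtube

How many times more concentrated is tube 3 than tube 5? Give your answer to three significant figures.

7.50

Step 1: 375 μL + 2650 μL = 3025 μL total → factor 3025/375 = 8.0667
Step 2: 375 μL + 2700 μL = 3075 μL total → factor 3075/375 = 8.2
Step 3: 300 μL brought to 3000 μL → factor 3000/300 = 10
Step 4: 0.75 mL brought to 1.875 mL → factor 1.875/0.75 = 2.5
Step 5: 0.5 mL + 1 mL = 1.5 mL total → factor 1.5/0.5 = 3
Dilution factor to tube 3 = 661.47; to tube 5 = 4961
[tube 3]/[tube 5] = (factor to tube 5)/(factor to tube 3) = 4961/661.47 = 7.50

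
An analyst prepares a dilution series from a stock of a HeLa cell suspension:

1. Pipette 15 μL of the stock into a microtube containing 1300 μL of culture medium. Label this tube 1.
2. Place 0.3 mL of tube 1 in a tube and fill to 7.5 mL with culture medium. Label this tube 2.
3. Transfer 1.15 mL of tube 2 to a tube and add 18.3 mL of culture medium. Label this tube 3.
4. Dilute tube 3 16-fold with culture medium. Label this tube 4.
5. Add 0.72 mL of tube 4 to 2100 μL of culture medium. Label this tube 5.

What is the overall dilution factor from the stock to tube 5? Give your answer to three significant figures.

2.32 × 10^6

Step 1: 15 μL + 1300 μL = 1315 μL total → factor 1315/15 = 87.667
Step 2: 0.3 mL brought to 7.5 mL → factor 7.5/0.3 = 25
Step 3: 1.15 mL + 18.3 mL = 19.45 mL total → factor 19.45/1.15 = 16.913
Step 4: 16-fold → factor 16
Step 5: 0.72 mL + 2100 μL = 2.82 mL total → factor 2.82/0.72 = 3.9167
Overall dilution factor = 87.667 × 25 × 16.913 × 16 × 3.9167 = 2.3229 × 10^6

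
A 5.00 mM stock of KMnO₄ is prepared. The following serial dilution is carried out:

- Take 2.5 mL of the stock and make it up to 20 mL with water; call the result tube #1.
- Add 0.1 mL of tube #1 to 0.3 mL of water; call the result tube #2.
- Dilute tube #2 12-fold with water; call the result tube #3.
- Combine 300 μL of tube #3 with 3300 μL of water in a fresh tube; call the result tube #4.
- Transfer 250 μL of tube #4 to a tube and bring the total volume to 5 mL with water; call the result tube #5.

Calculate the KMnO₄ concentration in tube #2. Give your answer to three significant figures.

0.156 mM

Step 1: 2.5 mL brought to 20 mL → factor 20/2.5 = 8
Step 2: 0.1 mL + 0.3 mL = 0.4 mL total → factor 0.4/0.1 = 4
Dilution factor through tube #2 = 8 × 4 = 32
[tube #2] = 5.00 mM / 32 = 0.156 mM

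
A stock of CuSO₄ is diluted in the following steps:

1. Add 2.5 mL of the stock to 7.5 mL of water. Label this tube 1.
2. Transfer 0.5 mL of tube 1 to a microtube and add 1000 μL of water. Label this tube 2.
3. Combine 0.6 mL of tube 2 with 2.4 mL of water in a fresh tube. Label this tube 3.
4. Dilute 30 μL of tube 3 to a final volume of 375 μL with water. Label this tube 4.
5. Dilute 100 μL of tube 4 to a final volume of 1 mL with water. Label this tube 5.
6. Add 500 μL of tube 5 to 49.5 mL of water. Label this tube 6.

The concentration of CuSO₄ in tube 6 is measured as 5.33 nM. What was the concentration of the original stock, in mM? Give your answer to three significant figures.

Step 1: 2.5 mL + 7.5 mL = 10 mL total → factor 10/2.5 = 4
Step 2: 0.5 mL + 1000 μL = 1.5 mL total → factor 1.5/0.5 = 3
Step 3: 0.6 mL + 2.4 mL = 3 mL total → factor 3/0.6 = 5
Step 4: 30 μL brought to 375 μL → factor 375/30 = 12.5
Step 5: 100 μL brought to 1 mL → factor 1000/100 = 10
Step 6: 500 μL + 49.5 mL = 50000 μL total → factor 50000/500 = 100
Overall dilution factor = 4 × 3 × 5 × 12.5 × 10 × 100 = 7.5 × 10^5
Stock = 5.33 nM × 7.5 × 10^5 = 3.998 × 10^6 nM = 4.00 mM

4.00 mM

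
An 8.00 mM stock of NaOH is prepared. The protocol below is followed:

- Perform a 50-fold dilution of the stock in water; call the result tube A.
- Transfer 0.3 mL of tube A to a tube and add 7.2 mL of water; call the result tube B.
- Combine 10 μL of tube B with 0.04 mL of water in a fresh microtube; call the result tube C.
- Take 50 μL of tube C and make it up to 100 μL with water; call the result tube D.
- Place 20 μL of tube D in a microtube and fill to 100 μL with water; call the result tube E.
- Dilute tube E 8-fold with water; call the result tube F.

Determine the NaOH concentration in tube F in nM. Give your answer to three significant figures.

Step 1: 50-fold → factor 50
Step 2: 0.3 mL + 7.2 mL = 7.5 mL total → factor 7.5/0.3 = 25
Step 3: 10 μL + 0.04 mL = 50 μL total → factor 50/10 = 5
Step 4: 50 μL brought to 100 μL → factor 100/50 = 2
Step 5: 20 μL brought to 100 μL → factor 100/20 = 5
Step 6: 8-fold → factor 8
Overall dilution factor = 50 × 25 × 5 × 2 × 5 × 8 = 5 × 10^5
Final = 8.00 mM / 5 × 10^5 = 1.600 × 10^-5 mM = 16.0 nM

16.0 nM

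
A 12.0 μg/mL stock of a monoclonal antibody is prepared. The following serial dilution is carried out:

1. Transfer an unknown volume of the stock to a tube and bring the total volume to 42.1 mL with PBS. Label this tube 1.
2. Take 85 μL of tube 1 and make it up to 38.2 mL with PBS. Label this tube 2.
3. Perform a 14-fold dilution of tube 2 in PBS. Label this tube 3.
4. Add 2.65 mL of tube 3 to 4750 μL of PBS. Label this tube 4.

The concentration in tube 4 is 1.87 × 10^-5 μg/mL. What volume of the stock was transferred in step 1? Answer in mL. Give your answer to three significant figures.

1.15 mL

Step 1: v brought to 42.1 mL → factor = 42.1 mL/v
Step 2: 85 μL brought to 38.2 mL → factor 38200/85 = 449.41
Step 3: 14-fold → factor 14
Step 4: 2.65 mL + 4750 μL = 7.4 mL total → factor 7.4/2.65 = 2.7925
Product of known-step factors = 17569
Overall factor = 12.0 μg/mL / (1.87 × 10^-5 μg/mL) = 6.4171 × 10^5
Step-1 factor = 6.4171 × 10^5 / 17569 = 36.524
v = 42.1 mL / 36.524 = 1.15 mL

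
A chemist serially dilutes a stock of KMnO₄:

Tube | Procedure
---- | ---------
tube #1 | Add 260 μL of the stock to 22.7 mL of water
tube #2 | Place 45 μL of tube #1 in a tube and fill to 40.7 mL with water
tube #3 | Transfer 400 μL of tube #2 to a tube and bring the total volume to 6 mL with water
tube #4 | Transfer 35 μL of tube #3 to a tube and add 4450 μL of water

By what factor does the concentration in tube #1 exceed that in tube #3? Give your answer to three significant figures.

1.36 × 10^4

Step 1: 260 μL + 22.7 mL = 22960 μL total → factor 22960/260 = 88.308
Step 2: 45 μL brought to 40.7 mL → factor 40700/45 = 904.44
Step 3: 400 μL brought to 6 mL → factor 6000/400 = 15
Dilution factor to tube #1 = 88.308; to tube #3 = 1.198 × 10^6
[tube #1]/[tube #3] = (factor to tube #3)/(factor to tube #1) = 1.198 × 10^6/88.308 = 1.36 × 10^4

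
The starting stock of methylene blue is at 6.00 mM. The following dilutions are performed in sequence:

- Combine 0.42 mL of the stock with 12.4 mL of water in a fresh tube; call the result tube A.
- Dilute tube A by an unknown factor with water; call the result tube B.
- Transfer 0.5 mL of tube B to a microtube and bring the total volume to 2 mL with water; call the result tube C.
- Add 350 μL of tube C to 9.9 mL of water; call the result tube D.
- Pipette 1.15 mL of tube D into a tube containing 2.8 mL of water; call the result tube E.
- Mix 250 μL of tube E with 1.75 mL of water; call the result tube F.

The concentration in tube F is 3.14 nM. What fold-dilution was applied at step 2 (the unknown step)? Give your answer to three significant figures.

19.4-fold

Step 1: 0.42 mL + 12.4 mL = 12.82 mL total → factor 12.82/0.42 = 30.524
Step 2: unknown factor x
Step 3: 0.5 mL brought to 2 mL → factor 2/0.5 = 4
Step 4: 350 μL + 9.9 mL = 10250 μL total → factor 10250/350 = 29.286
Step 5: 1.15 mL + 2.8 mL = 3.95 mL total → factor 3.95/1.15 = 3.4348
Step 6: 250 μL + 1.75 mL = 2000 μL total → factor 2000/250 = 8
Product of known-step factors = 98253
Overall factor = 6.00 mM / (3.14 nM) = 1.9108 × 10^6
x = 1.9108 × 10^6 / 98253 = 19.4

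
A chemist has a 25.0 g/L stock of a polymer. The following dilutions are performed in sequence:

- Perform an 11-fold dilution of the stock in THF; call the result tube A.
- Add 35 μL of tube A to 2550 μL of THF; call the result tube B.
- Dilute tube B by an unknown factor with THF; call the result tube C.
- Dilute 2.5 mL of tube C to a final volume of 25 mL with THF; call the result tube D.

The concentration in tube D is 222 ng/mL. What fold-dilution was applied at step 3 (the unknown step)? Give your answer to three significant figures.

13.9-fold

Step 1: 11-fold → factor 11
Step 2: 35 μL + 2550 μL = 2585 μL total → factor 2585/35 = 73.857
Step 3: unknown factor x
Step 4: 2.5 mL brought to 25 mL → factor 25/2.5 = 10
Product of known-step factors = 8124.3
Overall factor = 25.0 g/L / (222 ng/mL) = 1.1261 × 10^5
x = 1.1261 × 10^5 / 8124.3 = 13.9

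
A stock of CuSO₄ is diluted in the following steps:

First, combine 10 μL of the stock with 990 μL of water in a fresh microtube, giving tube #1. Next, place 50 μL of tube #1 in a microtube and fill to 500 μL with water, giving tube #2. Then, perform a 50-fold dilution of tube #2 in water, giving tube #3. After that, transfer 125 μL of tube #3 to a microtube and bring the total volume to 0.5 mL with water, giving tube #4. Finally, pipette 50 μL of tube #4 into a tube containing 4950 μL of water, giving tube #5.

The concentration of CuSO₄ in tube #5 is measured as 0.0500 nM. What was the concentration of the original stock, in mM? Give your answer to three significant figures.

Step 1: 10 μL + 990 μL = 1000 μL total → factor 1000/10 = 100
Step 2: 50 μL brought to 500 μL → factor 500/50 = 10
Step 3: 50-fold → factor 50
Step 4: 125 μL brought to 0.5 mL → factor 500/125 = 4
Step 5: 50 μL + 4950 μL = 5000 μL total → factor 5000/50 = 100
Overall dilution factor = 100 × 10 × 50 × 4 × 100 = 2 × 10^7
Stock = 0.0500 nM × 2 × 10^7 = 1.000 × 10^6 nM = 1.00 mM

1.00 mM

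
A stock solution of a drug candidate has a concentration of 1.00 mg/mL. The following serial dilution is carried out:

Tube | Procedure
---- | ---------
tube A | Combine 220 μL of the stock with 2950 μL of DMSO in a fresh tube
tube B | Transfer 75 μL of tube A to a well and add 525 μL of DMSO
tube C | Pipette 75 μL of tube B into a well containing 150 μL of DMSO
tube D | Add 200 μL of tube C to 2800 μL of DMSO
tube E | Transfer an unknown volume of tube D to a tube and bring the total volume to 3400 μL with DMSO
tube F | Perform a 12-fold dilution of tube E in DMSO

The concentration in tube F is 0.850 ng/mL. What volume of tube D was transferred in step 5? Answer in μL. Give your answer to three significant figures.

Step 1: 220 μL + 2950 μL = 3170 μL total → factor 3170/220 = 14.409
Step 2: 75 μL + 525 μL = 600 μL total → factor 600/75 = 8
Step 3: 75 μL + 150 μL = 225 μL total → factor 225/75 = 3
Step 4: 200 μL + 2800 μL = 3000 μL total → factor 3000/200 = 15
Step 5: v brought to 3400 μL → factor = 3400 μL/v
Step 6: 12-fold → factor 12
Product of known-step factors = 62247
Overall factor = 1.00 mg/mL / (0.850 ng/mL) = 1.1765 × 10^6
Step-5 factor = 1.1765 × 10^6 / 62247 = 18.9
v = 3400 μL / 18.9 = 180 μL

180 μL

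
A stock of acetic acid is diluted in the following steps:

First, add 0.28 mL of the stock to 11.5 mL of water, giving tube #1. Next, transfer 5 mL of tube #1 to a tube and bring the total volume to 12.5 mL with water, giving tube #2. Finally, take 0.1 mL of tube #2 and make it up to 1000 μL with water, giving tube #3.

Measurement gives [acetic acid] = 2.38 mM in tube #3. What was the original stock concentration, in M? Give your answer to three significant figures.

2.50 M

Step 1: 0.28 mL + 11.5 mL = 11.78 mL total → factor 11.78/0.28 = 42.071
Step 2: 5 mL brought to 12.5 mL → factor 12.5/5 = 2.5
Step 3: 0.1 mL brought to 1000 μL → factor 1/0.1 = 10
Overall dilution factor = 42.071 × 2.5 × 10 = 1051.8
Stock = 2.38 mM × 1051.8 = 2503 mM = 2.50 M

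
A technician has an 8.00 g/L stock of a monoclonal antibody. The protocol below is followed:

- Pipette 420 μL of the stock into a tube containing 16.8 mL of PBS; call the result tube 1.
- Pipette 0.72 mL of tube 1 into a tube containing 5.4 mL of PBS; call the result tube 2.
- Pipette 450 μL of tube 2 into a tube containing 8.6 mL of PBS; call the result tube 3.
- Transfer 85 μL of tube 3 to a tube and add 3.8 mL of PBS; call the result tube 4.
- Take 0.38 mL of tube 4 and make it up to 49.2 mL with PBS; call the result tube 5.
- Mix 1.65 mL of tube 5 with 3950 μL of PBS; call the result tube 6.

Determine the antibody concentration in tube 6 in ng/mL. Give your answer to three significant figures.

Step 1: 420 μL + 16.8 mL = 17220 μL total → factor 17220/420 = 41
Step 2: 0.72 mL + 5.4 mL = 6.12 mL total → factor 6.12/0.72 = 8.5
Step 3: 450 μL + 8.6 mL = 9050 μL total → factor 9050/450 = 20.111
Step 4: 85 μL + 3.8 mL = 3885 μL total → factor 3885/85 = 45.706
Step 5: 0.38 mL brought to 49.2 mL → factor 49.2/0.38 = 129.47
Step 6: 1.65 mL + 3950 μL = 5.6 mL total → factor 5.6/1.65 = 3.3939
Overall dilution factor = 41 × 8.5 × 20.111 × 45.706 × 129.47 × 3.3939 = 1.4077 × 10^8
Final = 8.00 g/L / 1.4077 × 10^8 = 5.683 × 10^-8 g/L = 0.0568 ng/mL

0.0568 ng/mL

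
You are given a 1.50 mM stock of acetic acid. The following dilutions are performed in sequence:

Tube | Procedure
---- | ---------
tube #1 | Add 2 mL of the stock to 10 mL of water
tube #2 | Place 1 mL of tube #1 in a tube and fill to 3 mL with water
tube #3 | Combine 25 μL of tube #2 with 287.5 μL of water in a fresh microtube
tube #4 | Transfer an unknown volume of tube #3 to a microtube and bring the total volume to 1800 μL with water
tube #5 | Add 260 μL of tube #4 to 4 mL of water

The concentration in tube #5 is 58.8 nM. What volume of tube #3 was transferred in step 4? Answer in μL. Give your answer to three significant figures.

260 μL

Step 1: 2 mL + 10 mL = 12 mL total → factor 12/2 = 6
Step 2: 1 mL brought to 3 mL → factor 3/1 = 3
Step 3: 25 μL + 287.5 μL = 312.5 μL total → factor 312.5/25 = 12.5
Step 4: v brought to 1800 μL → factor = 1800 μL/v
Step 5: 260 μL + 4 mL = 4260 μL total → factor 4260/260 = 16.385
Product of known-step factors = 3686.5
Overall factor = 1.50 mM / (58.8 nM) = 25510
Step-4 factor = 25510 / 3686.5 = 6.9198
v = 1800 μL / 6.9198 = 260 μL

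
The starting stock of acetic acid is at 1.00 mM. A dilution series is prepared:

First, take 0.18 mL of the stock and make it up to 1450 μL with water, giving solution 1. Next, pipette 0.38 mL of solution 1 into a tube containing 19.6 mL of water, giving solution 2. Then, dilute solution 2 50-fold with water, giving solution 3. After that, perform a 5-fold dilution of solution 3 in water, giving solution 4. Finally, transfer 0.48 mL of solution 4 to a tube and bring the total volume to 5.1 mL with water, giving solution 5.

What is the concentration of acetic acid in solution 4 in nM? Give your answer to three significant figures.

Step 1: 0.18 mL brought to 1450 μL → factor 1.45/0.18 = 8.0556
Step 2: 0.38 mL + 19.6 mL = 19.98 mL total → factor 19.98/0.38 = 52.579
Step 3: 50-fold → factor 50
Step 4: 5-fold → factor 5
Dilution factor through solution 4 = 8.0556 × 52.579 × 50 × 5 = 1.0589 × 10^5
[solution 4] = 1.00 mM / 1.0589 × 10^5 = 9.444 × 10^-6 mM = 9.44 nM

9.44 nM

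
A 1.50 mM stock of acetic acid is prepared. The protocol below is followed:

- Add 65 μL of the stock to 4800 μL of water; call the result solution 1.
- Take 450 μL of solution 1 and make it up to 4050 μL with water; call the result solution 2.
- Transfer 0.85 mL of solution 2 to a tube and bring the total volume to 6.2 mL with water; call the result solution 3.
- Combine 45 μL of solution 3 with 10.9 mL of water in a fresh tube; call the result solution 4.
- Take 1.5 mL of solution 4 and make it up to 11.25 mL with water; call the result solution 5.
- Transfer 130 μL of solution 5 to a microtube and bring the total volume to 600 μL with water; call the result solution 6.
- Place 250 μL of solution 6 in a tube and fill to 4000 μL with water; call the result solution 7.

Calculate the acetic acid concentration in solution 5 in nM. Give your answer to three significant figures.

0.167 nM

Step 1: 65 μL + 4800 μL = 4865 μL total → factor 4865/65 = 74.846
Step 2: 450 μL brought to 4050 μL → factor 4050/450 = 9
Step 3: 0.85 mL brought to 6.2 mL → factor 6.2/0.85 = 7.2941
Step 4: 45 μL + 10.9 mL = 10945 μL total → factor 10945/45 = 243.22
Step 5: 1.5 mL brought to 11.25 mL → factor 11.25/1.5 = 7.5
Dilution factor through solution 5 = 74.846 × 9 × 7.2941 × 243.22 × 7.5 = 8.9629 × 10^6
[solution 5] = 1.50 mM / 8.9629 × 10^6 = 1.674 × 10^-7 mM = 0.167 nM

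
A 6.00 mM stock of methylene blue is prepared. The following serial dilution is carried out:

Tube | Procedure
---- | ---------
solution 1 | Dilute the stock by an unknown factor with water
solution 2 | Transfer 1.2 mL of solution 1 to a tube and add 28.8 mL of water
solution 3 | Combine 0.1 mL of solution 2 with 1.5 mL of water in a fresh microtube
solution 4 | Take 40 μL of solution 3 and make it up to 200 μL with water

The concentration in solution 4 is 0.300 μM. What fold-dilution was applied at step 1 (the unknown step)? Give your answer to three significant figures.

Step 1: unknown factor x
Step 2: 1.2 mL + 28.8 mL = 30 mL total → factor 30/1.2 = 25
Step 3: 0.1 mL + 1.5 mL = 1.6 mL total → factor 1.6/0.1 = 16
Step 4: 40 μL brought to 200 μL → factor 200/40 = 5
Product of known-step factors = 2000
Overall factor = 6.00 mM / (0.300 μM) = 20000
x = 20000 / 2000 = 10.0

10.0-fold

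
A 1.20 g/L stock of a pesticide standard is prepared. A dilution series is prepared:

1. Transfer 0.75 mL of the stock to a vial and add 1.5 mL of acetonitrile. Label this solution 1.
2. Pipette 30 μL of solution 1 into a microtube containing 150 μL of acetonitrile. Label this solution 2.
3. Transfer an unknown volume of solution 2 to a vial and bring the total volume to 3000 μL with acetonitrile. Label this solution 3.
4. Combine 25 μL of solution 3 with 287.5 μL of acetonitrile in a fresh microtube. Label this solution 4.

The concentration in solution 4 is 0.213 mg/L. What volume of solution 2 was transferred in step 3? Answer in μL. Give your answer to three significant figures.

Step 1: 0.75 mL + 1.5 mL = 2.25 mL total → factor 2.25/0.75 = 3
Step 2: 30 μL + 150 μL = 180 μL total → factor 180/30 = 6
Step 3: v brought to 3000 μL → factor = 3000 μL/v
Step 4: 25 μL + 287.5 μL = 312.5 μL total → factor 312.5/25 = 12.5
Product of known-step factors = 225
Overall factor = 1.20 g/L / (0.213 mg/L) = 5633.8
Step-3 factor = 5633.8 / 225 = 25.039
v = 3000 μL / 25.039 = 120 μL

120 μL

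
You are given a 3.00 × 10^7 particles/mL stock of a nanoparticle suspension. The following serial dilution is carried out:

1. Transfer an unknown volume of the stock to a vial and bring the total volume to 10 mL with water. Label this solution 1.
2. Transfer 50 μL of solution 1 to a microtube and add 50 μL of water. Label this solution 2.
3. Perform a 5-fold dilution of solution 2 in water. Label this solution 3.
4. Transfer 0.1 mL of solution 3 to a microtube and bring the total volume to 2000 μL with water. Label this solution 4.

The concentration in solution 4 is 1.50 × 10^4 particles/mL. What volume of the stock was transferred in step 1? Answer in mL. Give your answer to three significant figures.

Step 1: v brought to 10 mL → factor = 10 mL/v
Step 2: 50 μL + 50 μL = 100 μL total → factor 100/50 = 2
Step 3: 5-fold → factor 5
Step 4: 0.1 mL brought to 2000 μL → factor 2/0.1 = 20
Product of known-step factors = 200
Overall factor = 3.00 × 10^7 particles/mL / (1.50 × 10^4 particles/mL) = 2000
Step-1 factor = 2000 / 200 = 10
v = 10 mL / 10 = 1.00 mL

1.00 mL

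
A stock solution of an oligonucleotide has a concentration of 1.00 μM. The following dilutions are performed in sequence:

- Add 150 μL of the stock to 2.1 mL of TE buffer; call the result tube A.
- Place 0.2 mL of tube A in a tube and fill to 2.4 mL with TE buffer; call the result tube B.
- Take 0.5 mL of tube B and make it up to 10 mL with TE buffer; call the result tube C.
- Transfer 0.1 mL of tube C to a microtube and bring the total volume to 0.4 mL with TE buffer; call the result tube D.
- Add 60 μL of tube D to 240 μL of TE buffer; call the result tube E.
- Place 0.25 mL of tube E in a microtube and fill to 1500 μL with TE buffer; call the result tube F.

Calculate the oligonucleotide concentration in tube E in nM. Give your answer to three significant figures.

0.0139 nM

Step 1: 150 μL + 2.1 mL = 2250 μL total → factor 2250/150 = 15
Step 2: 0.2 mL brought to 2.4 mL → factor 2.4/0.2 = 12
Step 3: 0.5 mL brought to 10 mL → factor 10/0.5 = 20
Step 4: 0.1 mL brought to 0.4 mL → factor 0.4/0.1 = 4
Step 5: 60 μL + 240 μL = 300 μL total → factor 300/60 = 5
Dilution factor through tube E = 15 × 12 × 20 × 4 × 5 = 72000
[tube E] = 1.00 μM / 72000 = 1.389 × 10^-5 μM = 0.0139 nM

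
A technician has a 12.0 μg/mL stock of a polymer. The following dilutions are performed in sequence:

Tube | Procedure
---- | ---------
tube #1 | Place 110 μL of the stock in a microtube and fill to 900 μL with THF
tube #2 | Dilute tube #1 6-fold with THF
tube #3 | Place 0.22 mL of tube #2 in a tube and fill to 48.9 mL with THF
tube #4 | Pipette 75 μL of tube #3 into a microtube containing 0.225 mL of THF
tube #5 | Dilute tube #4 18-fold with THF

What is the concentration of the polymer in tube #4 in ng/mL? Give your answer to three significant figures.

0.275 ng/mL

Step 1: 110 μL brought to 900 μL → factor 900/110 = 8.1818
Step 2: 6-fold → factor 6
Step 3: 0.22 mL brought to 48.9 mL → factor 48.9/0.22 = 222.27
Step 4: 75 μL + 0.225 mL = 300 μL total → factor 300/75 = 4
Dilution factor through tube #4 = 8.1818 × 6 × 222.27 × 4 = 43646
[tube #4] = 12.0 μg/mL / 43646 = 0.0002749 μg/mL = 0.275 ng/mL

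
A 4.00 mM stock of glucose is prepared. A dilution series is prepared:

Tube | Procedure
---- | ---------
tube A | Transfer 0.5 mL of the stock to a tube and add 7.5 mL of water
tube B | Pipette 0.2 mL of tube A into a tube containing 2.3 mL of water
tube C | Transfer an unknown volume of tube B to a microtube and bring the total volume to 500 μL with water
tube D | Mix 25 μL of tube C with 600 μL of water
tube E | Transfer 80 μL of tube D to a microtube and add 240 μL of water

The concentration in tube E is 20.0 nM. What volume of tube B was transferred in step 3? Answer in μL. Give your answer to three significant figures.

50.0 μL

Step 1: 0.5 mL + 7.5 mL = 8 mL total → factor 8/0.5 = 16
Step 2: 0.2 mL + 2.3 mL = 2.5 mL total → factor 2.5/0.2 = 12.5
Step 3: v brought to 500 μL → factor = 500 μL/v
Step 4: 25 μL + 600 μL = 625 μL total → factor 625/25 = 25
Step 5: 80 μL + 240 μL = 320 μL total → factor 320/80 = 4
Product of known-step factors = 20000
Overall factor = 4.00 mM / (20.0 nM) = 2 × 10^5
Step-3 factor = 2 × 10^5 / 20000 = 10
v = 500 μL / 10 = 50.0 μL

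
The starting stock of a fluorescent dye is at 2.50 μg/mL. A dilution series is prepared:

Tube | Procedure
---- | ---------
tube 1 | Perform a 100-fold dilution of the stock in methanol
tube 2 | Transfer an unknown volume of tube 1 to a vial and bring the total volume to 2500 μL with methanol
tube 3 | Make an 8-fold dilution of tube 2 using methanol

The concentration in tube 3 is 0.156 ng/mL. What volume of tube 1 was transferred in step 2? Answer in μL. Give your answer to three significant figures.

125 μL

Step 1: 100-fold → factor 100
Step 2: v brought to 2500 μL → factor = 2500 μL/v
Step 3: 8-fold → factor 8
Product of known-step factors = 800
Overall factor = 2.50 μg/mL / (0.156 ng/mL) = 16026
Step-2 factor = 16026 / 800 = 20.032
v = 2500 μL / 20.032 = 125 μL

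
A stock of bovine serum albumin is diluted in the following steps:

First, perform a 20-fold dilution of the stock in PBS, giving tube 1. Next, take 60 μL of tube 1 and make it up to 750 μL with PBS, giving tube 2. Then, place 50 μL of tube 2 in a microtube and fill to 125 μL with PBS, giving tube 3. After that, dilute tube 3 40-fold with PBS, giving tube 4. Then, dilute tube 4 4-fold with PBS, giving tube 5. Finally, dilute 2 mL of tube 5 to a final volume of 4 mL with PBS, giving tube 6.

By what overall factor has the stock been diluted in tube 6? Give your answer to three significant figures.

2.00 × 10^5

Step 1: 20-fold → factor 20
Step 2: 60 μL brought to 750 μL → factor 750/60 = 12.5
Step 3: 50 μL brought to 125 μL → factor 125/50 = 2.5
Step 4: 40-fold → factor 40
Step 5: 4-fold → factor 4
Step 6: 2 mL brought to 4 mL → factor 4/2 = 2
Overall dilution factor = 20 × 12.5 × 2.5 × 40 × 4 × 2 = 2 × 10^5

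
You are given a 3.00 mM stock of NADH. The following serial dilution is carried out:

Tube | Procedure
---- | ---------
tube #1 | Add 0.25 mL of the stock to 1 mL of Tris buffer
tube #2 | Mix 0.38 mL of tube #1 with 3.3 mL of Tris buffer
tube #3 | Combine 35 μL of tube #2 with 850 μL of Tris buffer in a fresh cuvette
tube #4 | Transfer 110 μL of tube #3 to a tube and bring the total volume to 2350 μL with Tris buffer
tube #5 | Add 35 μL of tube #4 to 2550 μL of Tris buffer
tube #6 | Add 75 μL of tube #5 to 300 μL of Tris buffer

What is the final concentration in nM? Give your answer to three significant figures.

0.311 nM

Step 1: 0.25 mL + 1 mL = 1.25 mL total → factor 1.25/0.25 = 5
Step 2: 0.38 mL + 3.3 mL = 3.68 mL total → factor 3.68/0.38 = 9.6842
Step 3: 35 μL + 850 μL = 885 μL total → factor 885/35 = 25.286
Step 4: 110 μL brought to 2350 μL → factor 2350/110 = 21.364
Step 5: 35 μL + 2550 μL = 2585 μL total → factor 2585/35 = 73.857
Step 6: 75 μL + 300 μL = 375 μL total → factor 375/75 = 5
Overall dilution factor = 5 × 9.6842 × 25.286 × 21.364 × 73.857 × 5 = 9.6593 × 10^6
Final = 3.00 mM / 9.6593 × 10^6 = 3.106 × 10^-7 mM = 0.311 nM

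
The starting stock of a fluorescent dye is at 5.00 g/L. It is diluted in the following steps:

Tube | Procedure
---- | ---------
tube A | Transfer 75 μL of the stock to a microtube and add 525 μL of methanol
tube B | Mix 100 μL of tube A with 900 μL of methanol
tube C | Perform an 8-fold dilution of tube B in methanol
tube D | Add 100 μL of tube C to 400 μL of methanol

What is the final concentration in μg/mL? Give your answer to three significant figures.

Step 1: 75 μL + 525 μL = 600 μL total → factor 600/75 = 8
Step 2: 100 μL + 900 μL = 1000 μL total → factor 1000/100 = 10
Step 3: 8-fold → factor 8
Step 4: 100 μL + 400 μL = 500 μL total → factor 500/100 = 5
Overall dilution factor = 8 × 10 × 8 × 5 = 3200
Final = 5.00 g/L / 3200 = 0.001563 g/L = 1.56 μg/mL

1.56 μg/mL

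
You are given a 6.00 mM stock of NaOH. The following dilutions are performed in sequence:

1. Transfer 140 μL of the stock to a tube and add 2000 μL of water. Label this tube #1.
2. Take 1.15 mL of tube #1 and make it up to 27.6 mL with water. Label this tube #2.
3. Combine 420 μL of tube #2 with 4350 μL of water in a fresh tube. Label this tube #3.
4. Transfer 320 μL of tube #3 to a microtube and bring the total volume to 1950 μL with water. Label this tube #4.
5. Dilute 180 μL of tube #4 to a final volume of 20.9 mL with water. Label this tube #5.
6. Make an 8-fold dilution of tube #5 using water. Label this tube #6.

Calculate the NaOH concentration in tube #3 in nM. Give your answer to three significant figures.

1.44 × 10^3 nM

Step 1: 140 μL + 2000 μL = 2140 μL total → factor 2140/140 = 15.286
Step 2: 1.15 mL brought to 27.6 mL → factor 27.6/1.15 = 24
Step 3: 420 μL + 4350 μL = 4770 μL total → factor 4770/420 = 11.357
Dilution factor through tube #3 = 15.286 × 24 × 11.357 = 4166.4
[tube #3] = 6.00 mM / 4166.4 = 0.001440 mM = 1.44 × 10^3 nM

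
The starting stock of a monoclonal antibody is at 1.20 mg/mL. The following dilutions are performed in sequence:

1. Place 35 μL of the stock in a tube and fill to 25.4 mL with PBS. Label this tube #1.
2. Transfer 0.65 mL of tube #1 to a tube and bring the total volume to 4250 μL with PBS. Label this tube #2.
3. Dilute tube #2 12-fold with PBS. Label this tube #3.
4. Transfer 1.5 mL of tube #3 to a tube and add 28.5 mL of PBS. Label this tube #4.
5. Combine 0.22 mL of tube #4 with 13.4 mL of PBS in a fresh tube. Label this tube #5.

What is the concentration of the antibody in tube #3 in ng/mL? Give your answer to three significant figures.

Step 1: 35 μL brought to 25.4 mL → factor 25400/35 = 725.71
Step 2: 0.65 mL brought to 4250 μL → factor 4.25/0.65 = 6.5385
Step 3: 12-fold → factor 12
Dilution factor through tube #3 = 725.71 × 6.5385 × 12 = 56941
[tube #3] = 1.20 mg/mL / 56941 = 2.107 × 10^-5 mg/mL = 21.1 ng/mL

21.1 ng/mL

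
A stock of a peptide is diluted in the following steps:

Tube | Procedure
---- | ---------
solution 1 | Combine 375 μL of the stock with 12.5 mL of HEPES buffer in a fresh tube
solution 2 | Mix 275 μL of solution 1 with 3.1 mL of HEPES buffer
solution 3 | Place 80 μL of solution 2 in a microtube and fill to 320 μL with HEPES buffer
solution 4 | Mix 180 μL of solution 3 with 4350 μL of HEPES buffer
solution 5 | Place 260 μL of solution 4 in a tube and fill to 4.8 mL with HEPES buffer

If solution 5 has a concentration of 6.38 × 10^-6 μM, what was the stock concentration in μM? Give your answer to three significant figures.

Step 1: 375 μL + 12.5 mL = 12875 μL total → factor 12875/375 = 34.333
Step 2: 275 μL + 3.1 mL = 3375 μL total → factor 3375/275 = 12.273
Step 3: 80 μL brought to 320 μL → factor 320/80 = 4
Step 4: 180 μL + 4350 μL = 4530 μL total → factor 4530/180 = 25.167
Step 5: 260 μL brought to 4.8 mL → factor 4800/260 = 18.462
Overall dilution factor = 34.333 × 12.273 × 4 × 25.167 × 18.462 = 7.8309 × 10^5
Stock = 6.38 × 10^-6 μM × 7.8309 × 10^5 = 5.00 μM

5.00 μM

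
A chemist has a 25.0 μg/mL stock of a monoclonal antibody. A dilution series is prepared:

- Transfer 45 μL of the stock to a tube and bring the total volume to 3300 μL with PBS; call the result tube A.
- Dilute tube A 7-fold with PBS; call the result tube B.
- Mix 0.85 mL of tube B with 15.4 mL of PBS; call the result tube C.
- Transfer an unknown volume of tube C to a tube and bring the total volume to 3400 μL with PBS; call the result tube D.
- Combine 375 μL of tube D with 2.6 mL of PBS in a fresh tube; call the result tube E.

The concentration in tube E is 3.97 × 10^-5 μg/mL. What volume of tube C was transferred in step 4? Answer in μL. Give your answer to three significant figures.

Step 1: 45 μL brought to 3300 μL → factor 3300/45 = 73.333
Step 2: 7-fold → factor 7
Step 3: 0.85 mL + 15.4 mL = 16.25 mL total → factor 16.25/0.85 = 19.118
Step 4: v brought to 3400 μL → factor = 3400 μL/v
Step 5: 375 μL + 2.6 mL = 2975 μL total → factor 2975/375 = 7.9333
Product of known-step factors = 77856
Overall factor = 25.0 μg/mL / (3.97 × 10^-5 μg/mL) = 6.2972 × 10^5
Step-4 factor = 6.2972 × 10^5 / 77856 = 8.0883
v = 3400 μL / 8.0883 = 420 μL

420 μL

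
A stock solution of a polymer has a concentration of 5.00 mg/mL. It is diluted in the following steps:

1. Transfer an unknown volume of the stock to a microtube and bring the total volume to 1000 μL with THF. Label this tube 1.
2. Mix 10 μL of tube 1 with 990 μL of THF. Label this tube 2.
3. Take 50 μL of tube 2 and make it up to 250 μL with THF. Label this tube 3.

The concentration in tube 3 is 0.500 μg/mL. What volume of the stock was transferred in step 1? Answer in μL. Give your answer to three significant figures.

Step 1: v brought to 1000 μL → factor = 1000 μL/v
Step 2: 10 μL + 990 μL = 1000 μL total → factor 1000/10 = 100
Step 3: 50 μL brought to 250 μL → factor 250/50 = 5
Product of known-step factors = 500
Overall factor = 5.00 mg/mL / (0.500 μg/mL) = 10000
Step-1 factor = 10000 / 500 = 20
v = 1000 μL / 20 = 50.0 μL

50.0 μL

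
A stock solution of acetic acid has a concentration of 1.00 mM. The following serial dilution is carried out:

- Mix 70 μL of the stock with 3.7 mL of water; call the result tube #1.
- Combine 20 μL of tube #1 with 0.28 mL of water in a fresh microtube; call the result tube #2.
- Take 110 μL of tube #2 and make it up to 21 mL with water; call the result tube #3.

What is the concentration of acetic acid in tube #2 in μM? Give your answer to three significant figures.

Step 1: 70 μL + 3.7 mL = 3770 μL total → factor 3770/70 = 53.857
Step 2: 20 μL + 0.28 mL = 300 μL total → factor 300/20 = 15
Dilution factor through tube #2 = 53.857 × 15 = 807.86
[tube #2] = 1.00 mM / 807.86 = 0.001238 mM = 1.24 μM

1.24 μM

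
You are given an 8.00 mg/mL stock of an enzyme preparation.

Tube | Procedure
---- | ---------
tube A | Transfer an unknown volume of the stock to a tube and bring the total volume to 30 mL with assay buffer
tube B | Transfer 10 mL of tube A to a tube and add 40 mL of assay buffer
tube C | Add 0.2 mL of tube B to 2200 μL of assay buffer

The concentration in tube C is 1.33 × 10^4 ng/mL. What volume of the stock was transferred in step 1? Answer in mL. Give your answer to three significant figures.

Step 1: v brought to 30 mL → factor = 30 mL/v
Step 2: 10 mL + 40 mL = 50 mL total → factor 50/10 = 5
Step 3: 0.2 mL + 2200 μL = 2.4 mL total → factor 2.4/0.2 = 12
Product of known-step factors = 60
Overall factor = 8.00 mg/mL / (1.33 × 10^4 ng/mL) = 601.5
Step-1 factor = 601.5 / 60 = 10.025
v = 30 mL / 10.025 = 2.99 mL

2.99 mL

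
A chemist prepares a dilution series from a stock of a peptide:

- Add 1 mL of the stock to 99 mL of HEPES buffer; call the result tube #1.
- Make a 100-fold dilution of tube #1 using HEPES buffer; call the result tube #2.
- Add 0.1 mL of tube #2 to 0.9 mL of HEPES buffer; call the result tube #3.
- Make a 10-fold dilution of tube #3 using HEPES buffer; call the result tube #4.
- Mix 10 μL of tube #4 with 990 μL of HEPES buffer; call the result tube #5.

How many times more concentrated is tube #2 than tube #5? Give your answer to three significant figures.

Step 1: 1 mL + 99 mL = 100 mL total → factor 100/1 = 100
Step 2: 100-fold → factor 100
Step 3: 0.1 mL + 0.9 mL = 1 mL total → factor 1/0.1 = 10
Step 4: 10-fold → factor 10
Step 5: 10 μL + 990 μL = 1000 μL total → factor 1000/10 = 100
Dilution factor to tube #2 = 10000; to tube #5 = 1 × 10^8
[tube #2]/[tube #5] = (factor to tube #5)/(factor to tube #2) = 1 × 10^8/10000 = 1.00 × 10^4

1.00 × 10^4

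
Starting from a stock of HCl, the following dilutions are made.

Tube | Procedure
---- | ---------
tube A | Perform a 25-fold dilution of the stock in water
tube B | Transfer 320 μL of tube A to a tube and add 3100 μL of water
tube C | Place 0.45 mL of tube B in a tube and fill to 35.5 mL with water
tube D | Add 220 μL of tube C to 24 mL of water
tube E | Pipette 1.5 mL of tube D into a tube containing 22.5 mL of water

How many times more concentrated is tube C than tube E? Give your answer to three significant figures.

Step 1: 25-fold → factor 25
Step 2: 320 μL + 3100 μL = 3420 μL total → factor 3420/320 = 10.688
Step 3: 0.45 mL brought to 35.5 mL → factor 35.5/0.45 = 78.889
Step 4: 220 μL + 24 mL = 24220 μL total → factor 24220/220 = 110.09
Step 5: 1.5 mL + 22.5 mL = 24 mL total → factor 24/1.5 = 16
Dilution factor to tube C = 21078; to tube E = 3.7128 × 10^7
[tube C]/[tube E] = (factor to tube E)/(factor to tube C) = 3.7128 × 10^7/21078 = 1.76 × 10^3

1.76 × 10^3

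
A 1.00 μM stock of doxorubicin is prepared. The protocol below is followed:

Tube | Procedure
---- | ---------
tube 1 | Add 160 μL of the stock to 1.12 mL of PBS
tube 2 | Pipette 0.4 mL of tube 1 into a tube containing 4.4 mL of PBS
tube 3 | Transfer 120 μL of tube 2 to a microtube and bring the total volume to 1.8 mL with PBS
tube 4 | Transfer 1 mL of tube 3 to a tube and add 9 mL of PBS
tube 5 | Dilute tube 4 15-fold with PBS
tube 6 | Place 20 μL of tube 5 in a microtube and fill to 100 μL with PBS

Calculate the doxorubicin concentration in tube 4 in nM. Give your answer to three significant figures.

Step 1: 160 μL + 1.12 mL = 1280 μL total → factor 1280/160 = 8
Step 2: 0.4 mL + 4.4 mL = 4.8 mL total → factor 4.8/0.4 = 12
Step 3: 120 μL brought to 1.8 mL → factor 1800/120 = 15
Step 4: 1 mL + 9 mL = 10 mL total → factor 10/1 = 10
Dilution factor through tube 4 = 8 × 12 × 15 × 10 = 14400
[tube 4] = 1.00 μM / 14400 = 6.944 × 10^-5 μM = 0.0694 nM

0.0694 nM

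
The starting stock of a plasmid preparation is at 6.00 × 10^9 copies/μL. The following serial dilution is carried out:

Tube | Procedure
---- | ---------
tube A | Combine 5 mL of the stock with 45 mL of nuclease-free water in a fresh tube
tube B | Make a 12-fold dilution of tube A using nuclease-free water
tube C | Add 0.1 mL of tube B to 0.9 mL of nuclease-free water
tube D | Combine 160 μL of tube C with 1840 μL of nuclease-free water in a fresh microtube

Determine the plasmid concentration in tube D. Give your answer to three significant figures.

4.00 × 10^5 copies/μL

Step 1: 5 mL + 45 mL = 50 mL total → factor 50/5 = 10
Step 2: 12-fold → factor 12
Step 3: 0.1 mL + 0.9 mL = 1 mL total → factor 1/0.1 = 10
Step 4: 160 μL + 1840 μL = 2000 μL total → factor 2000/160 = 12.5
Overall dilution factor = 10 × 12 × 10 × 12.5 = 15000
Final = 6.00 × 10^9 copies/μL / 15000 = 4.00 × 10^5 copies/μL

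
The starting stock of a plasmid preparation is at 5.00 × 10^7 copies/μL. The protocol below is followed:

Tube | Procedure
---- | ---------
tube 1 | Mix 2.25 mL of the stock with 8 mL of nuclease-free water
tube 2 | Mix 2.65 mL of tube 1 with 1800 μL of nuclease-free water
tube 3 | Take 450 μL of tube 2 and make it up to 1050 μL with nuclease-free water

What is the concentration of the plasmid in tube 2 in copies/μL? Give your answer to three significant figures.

Step 1: 2.25 mL + 8 mL = 10.25 mL total → factor 10.25/2.25 = 4.5556
Step 2: 2.65 mL + 1800 μL = 4.45 mL total → factor 4.45/2.65 = 1.6792
Dilution factor through tube 2 = 4.5556 × 1.6792 = 7.6499
[tube 2] = 5.00 × 10^7 copies/μL / 7.6499 = 6.54 × 10^6 copies/μL

6.54 × 10^6 copies/μL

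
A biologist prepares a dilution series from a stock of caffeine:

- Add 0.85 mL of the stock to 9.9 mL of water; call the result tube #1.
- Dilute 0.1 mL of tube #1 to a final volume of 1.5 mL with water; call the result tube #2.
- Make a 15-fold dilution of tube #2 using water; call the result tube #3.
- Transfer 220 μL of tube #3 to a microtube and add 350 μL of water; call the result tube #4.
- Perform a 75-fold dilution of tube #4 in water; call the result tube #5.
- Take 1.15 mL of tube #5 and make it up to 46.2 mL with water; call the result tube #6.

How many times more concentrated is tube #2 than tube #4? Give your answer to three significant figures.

Step 1: 0.85 mL + 9.9 mL = 10.75 mL total → factor 10.75/0.85 = 12.647
Step 2: 0.1 mL brought to 1.5 mL → factor 1.5/0.1 = 15
Step 3: 15-fold → factor 15
Step 4: 220 μL + 350 μL = 570 μL total → factor 570/220 = 2.5909
Dilution factor to tube #2 = 189.71; to tube #4 = 7372.7
[tube #2]/[tube #4] = (factor to tube #4)/(factor to tube #2) = 7372.7/189.71 = 38.9

38.9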